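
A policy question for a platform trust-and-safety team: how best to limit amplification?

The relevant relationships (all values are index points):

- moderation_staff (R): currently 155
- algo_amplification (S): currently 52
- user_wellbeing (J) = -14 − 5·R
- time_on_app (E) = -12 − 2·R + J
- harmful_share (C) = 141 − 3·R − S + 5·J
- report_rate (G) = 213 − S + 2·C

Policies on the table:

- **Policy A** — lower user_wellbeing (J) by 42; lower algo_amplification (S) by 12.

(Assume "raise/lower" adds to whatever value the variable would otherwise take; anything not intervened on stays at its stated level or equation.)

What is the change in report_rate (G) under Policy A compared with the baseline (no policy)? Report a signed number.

-384

Baseline:
  R = 155
  S = 52
  J = -14 − 5·155 = -789
  C = 141 − 3·155 − 52 + 5·(-789) = -4321
  G = 213 − 52 + 2·(-4321) = -8481
Policy A (J − 42, S − 12):
  R = 155
  S = 52 − 12 = 40
  J = -14 − 5·155 (−42 from intervention) = -831
  C = 141 − 3·155 − 40 + 5·(-831) = -4519
  G = 213 − 40 + 2·(-4519) = -8865
Change in G: -8865 − (-8481) = -384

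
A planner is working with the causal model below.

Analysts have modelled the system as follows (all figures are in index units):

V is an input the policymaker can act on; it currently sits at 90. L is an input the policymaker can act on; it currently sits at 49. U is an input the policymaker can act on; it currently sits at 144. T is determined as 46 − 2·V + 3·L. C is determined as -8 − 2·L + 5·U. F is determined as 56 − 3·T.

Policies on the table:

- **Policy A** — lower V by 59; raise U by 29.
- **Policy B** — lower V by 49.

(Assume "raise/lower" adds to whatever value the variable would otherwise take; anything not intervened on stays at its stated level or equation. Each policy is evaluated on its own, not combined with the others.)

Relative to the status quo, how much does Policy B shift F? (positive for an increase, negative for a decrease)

-294

Baseline:
  V = 90
  L = 49
  T = 46 − 2·90 + 3·49 = 13
  F = 56 − 3·13 = 17
Policy B (V − 49):
  V = 90 − 49 = 41
  L = 49
  T = 46 − 2·41 + 3·49 = 111
  F = 56 − 3·111 = -277
Change in F: -277 − 17 = -294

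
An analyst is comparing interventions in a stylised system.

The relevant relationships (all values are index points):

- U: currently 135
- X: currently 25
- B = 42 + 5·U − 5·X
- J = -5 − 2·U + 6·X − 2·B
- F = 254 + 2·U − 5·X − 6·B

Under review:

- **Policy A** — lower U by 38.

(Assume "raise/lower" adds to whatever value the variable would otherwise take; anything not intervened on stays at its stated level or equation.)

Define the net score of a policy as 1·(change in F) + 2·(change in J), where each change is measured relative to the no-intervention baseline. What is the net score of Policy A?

1976

Baseline:
  U = 135
  X = 25
  B = 42 + 5·135 − 5·25 = 592
  J = -5 − 2·135 + 6·25 − 2·592 = -1309
  F = 254 + 2·135 − 5·25 − 6·592 = -3153
Policy A (U − 38):
  U = 135 − 38 = 97
  X = 25
  B = 42 + 5·97 − 5·25 = 402
  J = -5 − 2·97 + 6·25 − 2·402 = -853
  F = 254 + 2·97 − 5·25 − 6·402 = -2089
ΔF = -2089 − (-3153) = 1064; ΔJ = -853 − (-1309) = 456
Score = 1·1064 + 2·456 = 1976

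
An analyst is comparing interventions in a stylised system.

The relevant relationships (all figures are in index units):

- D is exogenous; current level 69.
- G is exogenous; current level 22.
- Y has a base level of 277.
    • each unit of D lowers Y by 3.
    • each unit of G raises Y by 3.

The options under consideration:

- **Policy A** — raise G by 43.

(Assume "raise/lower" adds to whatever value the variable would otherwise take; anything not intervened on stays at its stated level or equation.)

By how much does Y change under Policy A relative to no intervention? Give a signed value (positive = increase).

129

Baseline:
  D = 69
  G = 22
  Y = 277 − 3·69 + 3·22 = 136
Policy A (G + 43):
  D = 69
  G = 22 + 43 = 65
  Y = 277 − 3·69 + 3·65 = 265
Change in Y: 265 − 136 = 129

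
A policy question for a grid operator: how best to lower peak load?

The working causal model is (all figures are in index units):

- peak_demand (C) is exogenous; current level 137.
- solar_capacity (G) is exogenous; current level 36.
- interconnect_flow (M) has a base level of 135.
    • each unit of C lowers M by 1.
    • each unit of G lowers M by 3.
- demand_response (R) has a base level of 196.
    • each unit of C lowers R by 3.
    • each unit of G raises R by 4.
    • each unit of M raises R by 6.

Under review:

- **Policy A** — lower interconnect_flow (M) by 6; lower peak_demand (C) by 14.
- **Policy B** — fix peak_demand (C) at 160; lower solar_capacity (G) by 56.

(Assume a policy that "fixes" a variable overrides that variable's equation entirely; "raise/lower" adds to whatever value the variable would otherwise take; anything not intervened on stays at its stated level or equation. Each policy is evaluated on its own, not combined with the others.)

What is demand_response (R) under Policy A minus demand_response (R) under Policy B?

Policy A (M − 6, C − 14):
  C = 137 − 14 = 123
  G = 36
  M = 135 − 123 − 3·36 (−6 from intervention) = -102
  R = 196 − 3·123 + 4·36 + 6·(-102) = -641
Policy B (C := 160, G − 56):
  C = 160
  G = 36 − 56 = -20
  M = 135 − 160 − 3·(-20) = 35
  R = 196 − 3·160 + 4·(-20) + 6·35 = -154
R: -641 − (-154) = -487

-487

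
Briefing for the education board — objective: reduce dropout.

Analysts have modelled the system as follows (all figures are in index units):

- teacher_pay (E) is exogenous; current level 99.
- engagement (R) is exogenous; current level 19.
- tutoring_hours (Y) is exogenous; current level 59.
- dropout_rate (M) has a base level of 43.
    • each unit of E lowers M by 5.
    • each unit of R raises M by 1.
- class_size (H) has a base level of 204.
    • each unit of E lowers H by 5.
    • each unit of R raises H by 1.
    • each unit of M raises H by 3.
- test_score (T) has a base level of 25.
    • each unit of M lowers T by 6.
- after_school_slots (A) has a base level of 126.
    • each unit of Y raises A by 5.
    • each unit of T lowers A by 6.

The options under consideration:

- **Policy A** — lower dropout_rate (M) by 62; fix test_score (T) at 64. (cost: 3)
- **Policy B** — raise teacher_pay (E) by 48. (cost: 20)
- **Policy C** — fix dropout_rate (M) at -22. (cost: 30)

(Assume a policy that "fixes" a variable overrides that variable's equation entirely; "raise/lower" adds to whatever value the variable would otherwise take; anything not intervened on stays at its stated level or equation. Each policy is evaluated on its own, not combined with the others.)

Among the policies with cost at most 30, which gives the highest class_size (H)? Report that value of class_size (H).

Policy A (M − 62, T := 64):
  E = 99
  R = 19
  M = 43 − 5·99 + 19 (−62 from intervention) = -495
  H = 204 − 5·99 + 19 + 3·(-495) = -1757
Policy B (E + 48):
  E = 99 + 48 = 147
  R = 19
  M = 43 − 5·147 + 19 = -673
  H = 204 − 5·147 + 19 + 3·(-673) = -2531
Policy C (M := -22):
  E = 99
  R = 19
  M = -22
  H = 204 − 5·99 + 19 + 3·(-22) = -338
Comparing — Policy A: H=-1757, Policy B: H=-2531, Policy C: H=-338. Highest is -338 (Policy C).

-338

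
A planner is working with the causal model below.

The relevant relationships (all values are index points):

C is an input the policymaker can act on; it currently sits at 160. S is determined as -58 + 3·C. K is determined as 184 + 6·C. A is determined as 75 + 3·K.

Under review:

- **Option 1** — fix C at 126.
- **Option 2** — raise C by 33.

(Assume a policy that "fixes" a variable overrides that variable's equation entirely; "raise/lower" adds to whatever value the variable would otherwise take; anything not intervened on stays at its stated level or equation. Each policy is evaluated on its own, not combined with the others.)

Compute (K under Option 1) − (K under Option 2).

-402

Option 1 (C := 126):
  C = 126
  K = 184 + 6·126 = 940
Option 2 (C + 33):
  C = 160 + 33 = 193
  K = 184 + 6·193 = 1342
K: 940 − 1342 = -402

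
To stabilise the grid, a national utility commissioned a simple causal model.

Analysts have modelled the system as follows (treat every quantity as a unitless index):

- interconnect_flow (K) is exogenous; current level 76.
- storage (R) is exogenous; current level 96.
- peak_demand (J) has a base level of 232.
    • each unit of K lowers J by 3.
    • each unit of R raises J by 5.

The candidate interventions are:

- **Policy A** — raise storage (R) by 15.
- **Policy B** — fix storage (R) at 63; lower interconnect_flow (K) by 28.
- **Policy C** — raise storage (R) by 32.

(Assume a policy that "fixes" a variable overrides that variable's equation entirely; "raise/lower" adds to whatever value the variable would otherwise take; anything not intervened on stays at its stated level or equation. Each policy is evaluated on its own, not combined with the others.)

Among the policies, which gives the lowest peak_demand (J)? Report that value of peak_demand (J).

Policy A (R + 15):
  K = 76
  R = 96 + 15 = 111
  J = 232 − 3·76 + 5·111 = 559
Policy B (R := 63, K − 28):
  K = 76 − 28 = 48
  R = 63
  J = 232 − 3·48 + 5·63 = 403
Policy C (R + 32):
  K = 76
  R = 96 + 32 = 128
  J = 232 − 3·76 + 5·128 = 644
Comparing — Policy A: J=559, Policy B: J=403, Policy C: J=644. Lowest is 403 (Policy B).

403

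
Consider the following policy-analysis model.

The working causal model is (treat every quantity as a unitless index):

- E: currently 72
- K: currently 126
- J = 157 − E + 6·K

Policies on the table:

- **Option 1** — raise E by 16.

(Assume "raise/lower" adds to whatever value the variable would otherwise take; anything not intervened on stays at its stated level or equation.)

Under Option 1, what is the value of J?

Option 1 (E + 16):
  E = 72 + 16 = 88
  K = 126
  J = 157 − 88 + 6·126 = 825

825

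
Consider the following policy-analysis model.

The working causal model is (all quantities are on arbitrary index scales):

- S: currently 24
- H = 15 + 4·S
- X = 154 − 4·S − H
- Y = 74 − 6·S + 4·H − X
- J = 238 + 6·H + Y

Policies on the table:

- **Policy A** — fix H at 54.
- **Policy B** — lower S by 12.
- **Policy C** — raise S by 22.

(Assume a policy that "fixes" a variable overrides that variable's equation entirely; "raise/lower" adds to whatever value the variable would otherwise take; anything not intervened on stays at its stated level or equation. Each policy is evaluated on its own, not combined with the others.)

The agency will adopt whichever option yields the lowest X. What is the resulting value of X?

-229

Policy A (H := 54):
  S = 24
  H = 54
  X = 154 − 4·24 − 54 = 4
Policy B (S − 12):
  S = 24 − 12 = 12
  H = 15 + 4·12 = 63
  X = 154 − 4·12 − 63 = 43
Policy C (S + 22):
  S = 24 + 22 = 46
  H = 15 + 4·46 = 199
  X = 154 − 4·46 − 199 = -229
Comparing — Policy A: X=4, Policy B: X=43, Policy C: X=-229. Lowest is -229 (Policy C).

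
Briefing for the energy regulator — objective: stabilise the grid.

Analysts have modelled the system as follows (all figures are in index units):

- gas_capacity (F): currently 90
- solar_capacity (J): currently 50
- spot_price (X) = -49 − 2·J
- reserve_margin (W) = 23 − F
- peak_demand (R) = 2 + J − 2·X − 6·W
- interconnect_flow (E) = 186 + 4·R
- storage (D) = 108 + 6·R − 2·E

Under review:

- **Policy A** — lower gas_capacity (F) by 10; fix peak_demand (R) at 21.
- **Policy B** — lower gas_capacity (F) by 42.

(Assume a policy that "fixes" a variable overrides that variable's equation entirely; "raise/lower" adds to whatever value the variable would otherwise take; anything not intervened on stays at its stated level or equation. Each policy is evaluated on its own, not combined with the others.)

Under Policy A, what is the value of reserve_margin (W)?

Policy A (F − 10, R := 21):
  F = 90 − 10 = 80
  W = 23 − 80 = -57

-57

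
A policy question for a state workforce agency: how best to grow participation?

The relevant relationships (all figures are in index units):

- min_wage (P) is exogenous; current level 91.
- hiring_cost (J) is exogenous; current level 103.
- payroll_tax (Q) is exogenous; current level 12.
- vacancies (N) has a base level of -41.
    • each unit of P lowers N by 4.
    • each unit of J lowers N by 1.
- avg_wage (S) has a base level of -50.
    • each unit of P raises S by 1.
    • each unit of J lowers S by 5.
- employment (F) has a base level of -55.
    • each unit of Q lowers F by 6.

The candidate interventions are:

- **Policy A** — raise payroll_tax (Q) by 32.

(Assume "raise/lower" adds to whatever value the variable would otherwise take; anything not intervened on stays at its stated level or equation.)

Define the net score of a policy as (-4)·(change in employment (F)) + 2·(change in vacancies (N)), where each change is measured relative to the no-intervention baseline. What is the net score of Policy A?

Baseline:
  P = 91
  J = 103
  Q = 12
  N = -41 − 4·91 − 103 = -508
  F = -55 − 6·12 = -127
Policy A (Q + 32):
  P = 91
  J = 103
  Q = 12 + 32 = 44
  N = -41 − 4·91 − 103 = -508
  F = -55 − 6·44 = -319
ΔF = -319 − (-127) = -192; ΔN = -508 − (-508) = 0
Score = (-4)·(-192) + 2·0 = 768

768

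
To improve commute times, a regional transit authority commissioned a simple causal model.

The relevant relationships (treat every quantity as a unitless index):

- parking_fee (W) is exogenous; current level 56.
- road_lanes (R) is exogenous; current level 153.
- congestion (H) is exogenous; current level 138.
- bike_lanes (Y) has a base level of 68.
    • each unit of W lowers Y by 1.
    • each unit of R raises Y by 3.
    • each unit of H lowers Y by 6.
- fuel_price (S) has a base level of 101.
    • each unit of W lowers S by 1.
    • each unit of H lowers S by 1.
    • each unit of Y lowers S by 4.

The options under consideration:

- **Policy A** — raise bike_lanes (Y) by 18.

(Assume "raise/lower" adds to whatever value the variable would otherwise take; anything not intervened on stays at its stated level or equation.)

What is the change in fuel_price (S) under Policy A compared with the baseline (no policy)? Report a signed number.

Baseline:
  W = 56
  R = 153
  H = 138
  Y = 68 − 56 + 3·153 − 6·138 = -357
  S = 101 − 56 − 138 − 4·(-357) = 1335
Policy A (Y + 18):
  W = 56
  R = 153
  H = 138
  Y = 68 − 56 + 3·153 − 6·138 (+18 from intervention) = -339
  S = 101 − 56 − 138 − 4·(-339) = 1263
Change in S: 1263 − 1335 = -72

-72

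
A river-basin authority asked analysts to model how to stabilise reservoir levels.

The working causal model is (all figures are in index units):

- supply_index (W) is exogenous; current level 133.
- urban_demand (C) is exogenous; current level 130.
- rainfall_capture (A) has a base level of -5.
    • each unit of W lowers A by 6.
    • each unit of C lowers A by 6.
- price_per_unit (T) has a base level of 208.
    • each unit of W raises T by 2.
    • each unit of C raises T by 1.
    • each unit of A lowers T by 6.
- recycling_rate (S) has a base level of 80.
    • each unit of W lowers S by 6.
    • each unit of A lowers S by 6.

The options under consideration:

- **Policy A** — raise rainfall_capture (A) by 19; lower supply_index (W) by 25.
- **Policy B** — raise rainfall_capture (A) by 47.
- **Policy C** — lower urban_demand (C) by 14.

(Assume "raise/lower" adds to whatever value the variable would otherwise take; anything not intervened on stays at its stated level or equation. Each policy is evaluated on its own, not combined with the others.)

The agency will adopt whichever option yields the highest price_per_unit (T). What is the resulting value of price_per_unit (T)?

9820

Policy A (A + 19, W − 25):
  W = 133 − 25 = 108
  C = 130
  A = -5 − 6·108 − 6·130 (+19 from intervention) = -1414
  T = 208 + 2·108 + 130 − 6·(-1414) = 9038
Policy B (A + 47):
  W = 133
  C = 130
  A = -5 − 6·133 − 6·130 (+47 from intervention) = -1536
  T = 208 + 2·133 + 130 − 6·(-1536) = 9820
Policy C (C − 14):
  W = 133
  C = 130 − 14 = 116
  A = -5 − 6·133 − 6·116 = -1499
  T = 208 + 2·133 + 116 − 6·(-1499) = 9584
Comparing — Policy A: T=9038, Policy B: T=9820, Policy C: T=9584. Highest is 9820 (Policy B).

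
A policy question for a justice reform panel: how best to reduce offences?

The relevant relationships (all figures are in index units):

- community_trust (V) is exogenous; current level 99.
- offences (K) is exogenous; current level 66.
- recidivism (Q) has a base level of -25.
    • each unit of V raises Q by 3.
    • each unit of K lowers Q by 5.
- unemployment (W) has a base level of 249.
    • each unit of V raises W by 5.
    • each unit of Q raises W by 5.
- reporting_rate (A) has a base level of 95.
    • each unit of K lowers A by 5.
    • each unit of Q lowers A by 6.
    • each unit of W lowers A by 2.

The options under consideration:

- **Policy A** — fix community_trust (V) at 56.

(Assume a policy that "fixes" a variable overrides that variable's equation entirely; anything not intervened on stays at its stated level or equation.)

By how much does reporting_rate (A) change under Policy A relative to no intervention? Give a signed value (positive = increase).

Baseline:
  V = 99
  K = 66
  Q = -25 + 3·99 − 5·66 = -58
  W = 249 + 5·99 + 5·(-58) = 454
  A = 95 − 5·66 − 6·(-58) − 2·454 = -795
Policy A (V := 56):
  V = 56
  K = 66
  Q = -25 + 3·56 − 5·66 = -187
  W = 249 + 5·56 + 5·(-187) = -406
  A = 95 − 5·66 − 6·(-187) − 2·(-406) = 1699
Change in A: 1699 − (-795) = 2494

2494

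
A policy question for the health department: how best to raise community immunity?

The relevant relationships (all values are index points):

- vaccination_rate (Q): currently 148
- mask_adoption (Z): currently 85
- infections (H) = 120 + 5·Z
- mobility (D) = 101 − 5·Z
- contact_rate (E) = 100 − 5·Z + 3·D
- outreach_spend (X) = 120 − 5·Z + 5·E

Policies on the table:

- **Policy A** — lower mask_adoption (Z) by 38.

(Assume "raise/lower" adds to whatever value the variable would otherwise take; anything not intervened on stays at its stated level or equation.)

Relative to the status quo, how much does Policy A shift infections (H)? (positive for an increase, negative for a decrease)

Baseline:
  Z = 85
  H = 120 + 5·85 = 545
Policy A (Z − 38):
  Z = 85 − 38 = 47
  H = 120 + 5·47 = 355
Change in H: 355 − 545 = -190

-190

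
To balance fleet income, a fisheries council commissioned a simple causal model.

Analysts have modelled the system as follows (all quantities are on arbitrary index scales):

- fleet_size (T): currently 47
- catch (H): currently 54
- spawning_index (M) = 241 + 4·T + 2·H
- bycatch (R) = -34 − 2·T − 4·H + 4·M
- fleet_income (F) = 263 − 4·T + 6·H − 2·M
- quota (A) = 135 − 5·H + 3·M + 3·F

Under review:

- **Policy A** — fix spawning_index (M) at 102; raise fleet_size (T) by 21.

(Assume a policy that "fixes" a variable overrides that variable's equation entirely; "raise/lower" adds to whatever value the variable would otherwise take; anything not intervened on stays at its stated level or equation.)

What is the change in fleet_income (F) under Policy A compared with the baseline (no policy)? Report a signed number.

Baseline:
  T = 47
  H = 54
  M = 241 + 4·47 + 2·54 = 537
  F = 263 − 4·47 + 6·54 − 2·537 = -675
Policy A (M := 102, T + 21):
  T = 47 + 21 = 68
  H = 54
  M = 102
  F = 263 − 4·68 + 6·54 − 2·102 = 111
Change in F: 111 − (-675) = 786

786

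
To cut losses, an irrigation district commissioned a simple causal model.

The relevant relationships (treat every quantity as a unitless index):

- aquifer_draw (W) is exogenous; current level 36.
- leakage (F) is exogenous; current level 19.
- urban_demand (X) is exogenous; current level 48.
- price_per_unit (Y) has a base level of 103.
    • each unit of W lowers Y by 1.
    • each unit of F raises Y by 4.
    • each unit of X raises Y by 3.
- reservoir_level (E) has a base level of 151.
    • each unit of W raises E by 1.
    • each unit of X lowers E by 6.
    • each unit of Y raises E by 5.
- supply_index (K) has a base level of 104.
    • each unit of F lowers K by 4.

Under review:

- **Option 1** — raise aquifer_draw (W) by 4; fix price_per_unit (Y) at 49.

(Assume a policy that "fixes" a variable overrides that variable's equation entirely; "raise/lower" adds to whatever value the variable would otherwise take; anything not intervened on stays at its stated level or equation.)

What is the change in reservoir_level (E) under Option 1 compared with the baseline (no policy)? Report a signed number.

Baseline:
  W = 36
  F = 19
  X = 48
  Y = 103 − 36 + 4·19 + 3·48 = 287
  E = 151 + 36 − 6·48 + 5·287 = 1334
Option 1 (W + 4, Y := 49):
  W = 36 + 4 = 40
  F = 19
  X = 48
  Y = 49
  E = 151 + 40 − 6·48 + 5·49 = 148
Change in E: 148 − 1334 = -1186

-1186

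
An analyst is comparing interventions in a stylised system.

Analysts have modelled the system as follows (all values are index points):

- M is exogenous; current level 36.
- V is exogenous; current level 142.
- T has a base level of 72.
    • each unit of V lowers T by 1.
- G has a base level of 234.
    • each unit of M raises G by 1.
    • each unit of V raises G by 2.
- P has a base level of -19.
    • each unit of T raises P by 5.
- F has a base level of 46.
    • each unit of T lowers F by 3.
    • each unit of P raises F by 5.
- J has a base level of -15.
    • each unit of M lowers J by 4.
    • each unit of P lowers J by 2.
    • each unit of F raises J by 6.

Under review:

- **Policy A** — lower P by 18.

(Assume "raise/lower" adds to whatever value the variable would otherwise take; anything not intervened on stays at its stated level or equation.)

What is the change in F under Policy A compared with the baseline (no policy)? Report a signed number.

-90

Baseline:
  V = 142
  T = 72 − 142 = -70
  P = -19 + 5·(-70) = -369
  F = 46 − 3·(-70) + 5·(-369) = -1589
Policy A (P − 18):
  V = 142
  T = 72 − 142 = -70
  P = -19 + 5·(-70) (−18 from intervention) = -387
  F = 46 − 3·(-70) + 5·(-387) = -1679
Change in F: -1679 − (-1589) = -90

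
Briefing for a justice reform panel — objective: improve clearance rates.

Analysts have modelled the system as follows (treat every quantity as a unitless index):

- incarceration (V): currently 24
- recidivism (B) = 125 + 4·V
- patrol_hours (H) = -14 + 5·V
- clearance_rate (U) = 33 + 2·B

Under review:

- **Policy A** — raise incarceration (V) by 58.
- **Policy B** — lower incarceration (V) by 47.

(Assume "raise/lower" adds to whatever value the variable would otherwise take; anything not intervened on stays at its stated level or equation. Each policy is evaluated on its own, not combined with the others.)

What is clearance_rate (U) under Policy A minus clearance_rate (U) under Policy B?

Policy A (V + 58):
  V = 24 + 58 = 82
  B = 125 + 4·82 = 453
  U = 33 + 2·453 = 939
Policy B (V − 47):
  V = 24 − 47 = -23
  B = 125 + 4·(-23) = 33
  U = 33 + 2·33 = 99
U: 939 − 99 = 840

840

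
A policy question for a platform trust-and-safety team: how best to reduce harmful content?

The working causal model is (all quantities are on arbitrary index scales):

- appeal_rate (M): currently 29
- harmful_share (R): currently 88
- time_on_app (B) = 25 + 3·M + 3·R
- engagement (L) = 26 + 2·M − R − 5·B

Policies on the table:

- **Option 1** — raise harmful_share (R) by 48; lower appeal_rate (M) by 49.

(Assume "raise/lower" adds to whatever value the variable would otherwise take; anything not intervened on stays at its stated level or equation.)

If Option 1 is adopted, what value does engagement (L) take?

-2015

Option 1 (R + 48, M − 49):
  M = 29 − 49 = -20
  R = 88 + 48 = 136
  B = 25 + 3·(-20) + 3·136 = 373
  L = 26 + 2·(-20) − 136 − 5·373 = -2015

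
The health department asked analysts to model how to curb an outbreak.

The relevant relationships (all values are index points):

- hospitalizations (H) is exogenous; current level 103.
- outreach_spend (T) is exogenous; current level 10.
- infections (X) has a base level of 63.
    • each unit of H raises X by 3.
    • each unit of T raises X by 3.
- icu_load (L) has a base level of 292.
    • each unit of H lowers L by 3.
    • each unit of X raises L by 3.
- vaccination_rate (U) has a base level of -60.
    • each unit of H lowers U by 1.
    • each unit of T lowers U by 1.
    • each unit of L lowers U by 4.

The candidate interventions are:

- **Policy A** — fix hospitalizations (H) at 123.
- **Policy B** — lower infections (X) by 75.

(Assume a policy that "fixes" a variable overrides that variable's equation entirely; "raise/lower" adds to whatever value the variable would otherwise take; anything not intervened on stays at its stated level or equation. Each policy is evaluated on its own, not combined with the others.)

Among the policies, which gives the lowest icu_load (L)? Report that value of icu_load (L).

964

Policy A (H := 123):
  H = 123
  T = 10
  X = 63 + 3·123 + 3·10 = 462
  L = 292 − 3·123 + 3·462 = 1309
Policy B (X − 75):
  H = 103
  T = 10
  X = 63 + 3·103 + 3·10 (−75 from intervention) = 327
  L = 292 − 3·103 + 3·327 = 964
Comparing — Policy A: L=1309, Policy B: L=964. Lowest is 964 (Policy B).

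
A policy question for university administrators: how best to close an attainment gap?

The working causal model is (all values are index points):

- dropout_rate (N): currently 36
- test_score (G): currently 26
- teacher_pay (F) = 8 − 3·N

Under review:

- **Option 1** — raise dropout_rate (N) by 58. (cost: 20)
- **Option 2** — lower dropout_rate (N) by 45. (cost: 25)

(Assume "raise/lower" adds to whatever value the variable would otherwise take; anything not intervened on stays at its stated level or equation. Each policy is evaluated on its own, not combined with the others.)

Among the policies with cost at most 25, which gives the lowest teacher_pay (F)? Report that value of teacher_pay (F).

-274

Option 1 (N + 58):
  N = 36 + 58 = 94
  F = 8 − 3·94 = -274
Option 2 (N − 45):
  N = 36 − 45 = -9
  F = 8 − 3·(-9) = 35
Comparing — Option 1: F=-274, Option 2: F=35. Lowest is -274 (Option 1).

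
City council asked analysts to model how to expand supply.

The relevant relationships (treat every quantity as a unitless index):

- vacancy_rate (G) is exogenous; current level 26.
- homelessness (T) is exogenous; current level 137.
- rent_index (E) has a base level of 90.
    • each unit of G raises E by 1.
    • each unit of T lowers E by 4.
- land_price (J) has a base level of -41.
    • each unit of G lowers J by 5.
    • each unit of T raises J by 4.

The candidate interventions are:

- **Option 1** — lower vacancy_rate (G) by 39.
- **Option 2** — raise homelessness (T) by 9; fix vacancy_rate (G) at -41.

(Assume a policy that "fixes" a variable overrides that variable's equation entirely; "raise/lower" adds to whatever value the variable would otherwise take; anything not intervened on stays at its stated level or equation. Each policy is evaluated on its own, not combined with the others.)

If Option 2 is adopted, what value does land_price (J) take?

Option 2 (T + 9, G := -41):
  G = -41
  T = 137 + 9 = 146
  J = -41 − 5·(-41) + 4·146 = 748

748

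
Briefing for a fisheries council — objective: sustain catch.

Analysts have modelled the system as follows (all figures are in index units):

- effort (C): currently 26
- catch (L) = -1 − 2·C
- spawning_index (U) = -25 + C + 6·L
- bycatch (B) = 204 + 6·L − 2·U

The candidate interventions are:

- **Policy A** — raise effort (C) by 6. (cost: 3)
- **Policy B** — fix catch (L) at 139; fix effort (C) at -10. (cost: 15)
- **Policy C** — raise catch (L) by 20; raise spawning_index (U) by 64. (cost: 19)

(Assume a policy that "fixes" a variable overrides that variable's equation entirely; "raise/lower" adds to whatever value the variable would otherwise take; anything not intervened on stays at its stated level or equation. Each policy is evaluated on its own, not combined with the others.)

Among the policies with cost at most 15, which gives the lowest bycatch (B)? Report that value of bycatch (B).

Policy A (C + 6):
  C = 26 + 6 = 32
  L = -1 − 2·32 = -65
  U = -25 + 32 + 6·(-65) = -383
  B = 204 + 6·(-65) − 2·(-383) = 580
Policy B (L := 139, C := -10):
  C = -10
  L = 139
  U = -25 + (-10) + 6·139 = 799
  B = 204 + 6·139 − 2·799 = -560
Comparing — Policy A: B=580, Policy B: B=-560. Lowest is -560 (Policy B).

-560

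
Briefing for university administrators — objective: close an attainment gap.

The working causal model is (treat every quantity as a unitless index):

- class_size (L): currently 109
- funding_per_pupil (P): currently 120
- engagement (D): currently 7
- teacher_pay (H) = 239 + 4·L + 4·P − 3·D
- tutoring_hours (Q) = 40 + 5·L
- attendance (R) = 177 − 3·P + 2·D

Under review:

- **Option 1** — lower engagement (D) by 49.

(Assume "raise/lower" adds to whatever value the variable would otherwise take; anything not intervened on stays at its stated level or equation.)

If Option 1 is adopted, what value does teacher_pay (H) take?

1281

Option 1 (D − 49):
  L = 109
  P = 120
  D = 7 − 49 = -42
  H = 239 + 4·109 + 4·120 − 3·(-42) = 1281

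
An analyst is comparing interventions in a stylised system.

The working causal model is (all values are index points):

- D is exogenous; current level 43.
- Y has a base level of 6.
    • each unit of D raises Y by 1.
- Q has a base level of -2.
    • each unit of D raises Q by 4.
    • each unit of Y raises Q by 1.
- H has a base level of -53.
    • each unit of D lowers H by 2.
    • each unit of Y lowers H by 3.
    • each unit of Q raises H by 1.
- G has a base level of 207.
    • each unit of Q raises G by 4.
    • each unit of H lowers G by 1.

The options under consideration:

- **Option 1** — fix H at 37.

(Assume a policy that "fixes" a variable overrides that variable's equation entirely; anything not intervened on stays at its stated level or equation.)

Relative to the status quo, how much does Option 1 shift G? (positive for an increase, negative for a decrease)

-104

Baseline:
  D = 43
  Y = 6 + 43 = 49
  Q = -2 + 4·43 + 49 = 219
  H = -53 − 2·43 − 3·49 + 219 = -67
  G = 207 + 4·219 − (-67) = 1150
Option 1 (H := 37):
  D = 43
  Y = 6 + 43 = 49
  Q = -2 + 4·43 + 49 = 219
  H = 37
  G = 207 + 4·219 − 37 = 1046
Change in G: 1046 − 1150 = -104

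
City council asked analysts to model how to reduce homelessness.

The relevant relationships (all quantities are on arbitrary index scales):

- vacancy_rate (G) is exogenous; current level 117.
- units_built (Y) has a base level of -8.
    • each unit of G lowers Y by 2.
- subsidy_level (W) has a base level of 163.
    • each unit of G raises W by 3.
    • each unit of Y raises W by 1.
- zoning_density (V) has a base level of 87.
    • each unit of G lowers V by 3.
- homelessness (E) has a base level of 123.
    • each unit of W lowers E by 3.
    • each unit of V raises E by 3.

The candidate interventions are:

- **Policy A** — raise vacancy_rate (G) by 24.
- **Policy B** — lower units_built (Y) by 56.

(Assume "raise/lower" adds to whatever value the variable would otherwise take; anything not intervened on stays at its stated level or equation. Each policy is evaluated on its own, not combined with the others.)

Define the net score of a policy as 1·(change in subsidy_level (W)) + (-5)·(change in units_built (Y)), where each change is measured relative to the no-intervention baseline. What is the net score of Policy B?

224

Baseline:
  G = 117
  Y = -8 − 2·117 = -242
  W = 163 + 3·117 + (-242) = 272
Policy B (Y − 56):
  G = 117
  Y = -8 − 2·117 (−56 from intervention) = -298
  W = 163 + 3·117 + (-298) = 216
ΔW = 216 − 272 = -56; ΔY = -298 − (-242) = -56
Score = 1·(-56) + (-5)·(-56) = 224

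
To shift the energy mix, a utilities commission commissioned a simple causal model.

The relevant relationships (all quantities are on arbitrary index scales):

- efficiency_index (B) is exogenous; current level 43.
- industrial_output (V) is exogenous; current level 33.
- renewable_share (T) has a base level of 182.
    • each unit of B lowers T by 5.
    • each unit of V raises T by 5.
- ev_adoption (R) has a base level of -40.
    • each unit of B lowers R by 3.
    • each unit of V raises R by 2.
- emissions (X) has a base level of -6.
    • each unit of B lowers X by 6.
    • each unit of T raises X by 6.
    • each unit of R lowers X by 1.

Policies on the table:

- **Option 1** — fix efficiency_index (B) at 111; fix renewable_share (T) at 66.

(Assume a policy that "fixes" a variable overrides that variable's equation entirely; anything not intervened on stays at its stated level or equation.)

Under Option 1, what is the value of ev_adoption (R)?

Option 1 (B := 111, T := 66):
  B = 111
  V = 33
  R = -40 − 3·111 + 2·33 = -307

-307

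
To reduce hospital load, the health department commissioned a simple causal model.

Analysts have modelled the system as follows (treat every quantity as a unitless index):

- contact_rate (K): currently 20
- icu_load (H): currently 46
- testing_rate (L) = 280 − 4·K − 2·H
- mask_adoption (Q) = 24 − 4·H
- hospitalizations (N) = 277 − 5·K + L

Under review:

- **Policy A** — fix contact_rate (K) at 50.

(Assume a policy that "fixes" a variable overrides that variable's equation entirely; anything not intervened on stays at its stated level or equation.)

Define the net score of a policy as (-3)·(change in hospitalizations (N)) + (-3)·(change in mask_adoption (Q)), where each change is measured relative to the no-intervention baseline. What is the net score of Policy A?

Baseline:
  K = 20
  H = 46
  L = 280 − 4·20 − 2·46 = 108
  Q = 24 − 4·46 = -160
  N = 277 − 5·20 + 108 = 285
Policy A (K := 50):
  K = 50
  H = 46
  L = 280 − 4·50 − 2·46 = -12
  Q = 24 − 4·46 = -160
  N = 277 − 5·50 + (-12) = 15
ΔN = 15 − 285 = -270; ΔQ = -160 − (-160) = 0
Score = (-3)·(-270) + (-3)·0 = 810

810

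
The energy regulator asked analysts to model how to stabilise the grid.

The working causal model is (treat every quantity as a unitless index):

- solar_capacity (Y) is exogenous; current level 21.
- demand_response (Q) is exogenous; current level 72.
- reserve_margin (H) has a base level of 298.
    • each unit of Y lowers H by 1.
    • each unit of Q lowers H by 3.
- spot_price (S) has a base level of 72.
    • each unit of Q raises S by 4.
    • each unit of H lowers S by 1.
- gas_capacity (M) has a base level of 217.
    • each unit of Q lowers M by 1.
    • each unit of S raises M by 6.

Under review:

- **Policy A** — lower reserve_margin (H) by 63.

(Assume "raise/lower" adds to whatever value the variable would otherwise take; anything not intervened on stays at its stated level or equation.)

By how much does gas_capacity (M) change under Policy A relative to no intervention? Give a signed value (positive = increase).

Baseline:
  Y = 21
  Q = 72
  H = 298 − 21 − 3·72 = 61
  S = 72 + 4·72 − 61 = 299
  M = 217 − 72 + 6·299 = 1939
Policy A (H − 63):
  Y = 21
  Q = 72
  H = 298 − 21 − 3·72 (−63 from intervention) = -2
  S = 72 + 4·72 − (-2) = 362
  M = 217 − 72 + 6·362 = 2317
Change in M: 2317 − 1939 = 378

378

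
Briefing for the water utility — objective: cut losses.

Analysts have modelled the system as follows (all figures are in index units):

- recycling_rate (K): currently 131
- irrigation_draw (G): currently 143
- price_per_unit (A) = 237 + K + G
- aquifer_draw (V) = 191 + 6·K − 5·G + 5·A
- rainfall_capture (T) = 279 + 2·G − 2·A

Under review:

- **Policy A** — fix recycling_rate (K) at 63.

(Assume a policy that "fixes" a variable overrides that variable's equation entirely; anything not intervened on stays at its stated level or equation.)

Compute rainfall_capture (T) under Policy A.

-321

Policy A (K := 63):
  K = 63
  G = 143
  A = 237 + 63 + 143 = 443
  T = 279 + 2·143 − 2·443 = -321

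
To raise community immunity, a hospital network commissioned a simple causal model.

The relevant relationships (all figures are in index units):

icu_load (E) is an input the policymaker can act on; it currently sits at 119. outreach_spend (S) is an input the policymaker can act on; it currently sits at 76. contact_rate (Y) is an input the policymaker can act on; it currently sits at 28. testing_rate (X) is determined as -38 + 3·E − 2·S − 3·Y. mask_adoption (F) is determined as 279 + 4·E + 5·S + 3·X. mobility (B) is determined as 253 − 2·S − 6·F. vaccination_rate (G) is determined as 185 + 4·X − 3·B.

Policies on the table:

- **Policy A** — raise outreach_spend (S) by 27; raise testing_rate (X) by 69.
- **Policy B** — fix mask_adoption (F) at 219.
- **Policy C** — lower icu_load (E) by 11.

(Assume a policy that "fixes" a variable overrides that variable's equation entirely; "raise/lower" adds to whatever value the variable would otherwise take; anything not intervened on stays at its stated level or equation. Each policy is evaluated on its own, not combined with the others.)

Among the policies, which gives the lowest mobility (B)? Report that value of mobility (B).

Policy A (S + 27, X + 69):
  E = 119
  S = 76 + 27 = 103
  Y = 28
  X = -38 + 3·119 − 2·103 − 3·28 (+69 from intervention) = 98
  F = 279 + 4·119 + 5·103 + 3·98 = 1564
  B = 253 − 2·103 − 6·1564 = -9337
Policy B (F := 219):
  E = 119
  S = 76
  Y = 28
  X = -38 + 3·119 − 2·76 − 3·28 = 83
  F = 219
  B = 253 − 2·76 − 6·219 = -1213
Policy C (E − 11):
  E = 119 − 11 = 108
  S = 76
  Y = 28
  X = -38 + 3·108 − 2·76 − 3·28 = 50
  F = 279 + 4·108 + 5·76 + 3·50 = 1241
  B = 253 − 2·76 − 6·1241 = -7345
Comparing — Policy A: B=-9337, Policy B: B=-1213, Policy C: B=-7345. Lowest is -9337 (Policy A).

-9337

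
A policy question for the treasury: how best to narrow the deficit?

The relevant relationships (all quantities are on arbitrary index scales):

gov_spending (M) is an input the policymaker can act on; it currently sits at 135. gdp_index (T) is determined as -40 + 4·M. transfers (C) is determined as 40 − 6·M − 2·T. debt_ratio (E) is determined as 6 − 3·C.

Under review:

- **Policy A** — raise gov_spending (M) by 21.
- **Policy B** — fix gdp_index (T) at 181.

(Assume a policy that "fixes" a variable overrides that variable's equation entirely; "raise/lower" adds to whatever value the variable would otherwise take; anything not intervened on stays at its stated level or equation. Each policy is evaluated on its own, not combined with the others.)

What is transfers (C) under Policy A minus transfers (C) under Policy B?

-932

Policy A (M + 21):
  M = 135 + 21 = 156
  T = -40 + 4·156 = 584
  C = 40 − 6·156 − 2·584 = -2064
Policy B (T := 181):
  M = 135
  T = 181
  C = 40 − 6·135 − 2·181 = -1132
C: -2064 − (-1132) = -932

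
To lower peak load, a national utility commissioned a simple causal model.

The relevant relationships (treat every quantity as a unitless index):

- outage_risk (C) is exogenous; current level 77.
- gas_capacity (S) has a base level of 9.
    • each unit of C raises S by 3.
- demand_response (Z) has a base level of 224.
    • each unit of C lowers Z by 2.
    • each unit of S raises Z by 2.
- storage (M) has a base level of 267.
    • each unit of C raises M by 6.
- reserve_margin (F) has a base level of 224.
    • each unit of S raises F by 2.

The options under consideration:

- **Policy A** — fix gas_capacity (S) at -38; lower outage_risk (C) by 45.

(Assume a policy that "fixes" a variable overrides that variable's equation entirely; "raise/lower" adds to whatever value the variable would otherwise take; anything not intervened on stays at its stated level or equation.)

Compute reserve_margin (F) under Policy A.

148

Policy A (S := -38, C − 45):
  C = 77 − 45 = 32
  S = -38
  F = 224 + 2·(-38) = 148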